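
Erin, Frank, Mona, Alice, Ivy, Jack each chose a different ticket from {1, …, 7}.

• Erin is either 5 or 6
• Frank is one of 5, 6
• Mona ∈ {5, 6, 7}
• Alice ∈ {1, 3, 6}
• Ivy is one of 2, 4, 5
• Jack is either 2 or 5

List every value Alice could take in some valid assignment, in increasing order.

1, 3

The 2 variables Erin and Frank are confined to {5, 6}, which locks those values in; drop them from Mona, Alice, Ivy, Jack.
That leaves Mona = 7.
Jack must be 2 (only option left). Remove 2 from Ivy.
Ivy's domain is down to {4}, so Ivy = 4.
No further eliminations apply; Alice can still be any of 1, 3.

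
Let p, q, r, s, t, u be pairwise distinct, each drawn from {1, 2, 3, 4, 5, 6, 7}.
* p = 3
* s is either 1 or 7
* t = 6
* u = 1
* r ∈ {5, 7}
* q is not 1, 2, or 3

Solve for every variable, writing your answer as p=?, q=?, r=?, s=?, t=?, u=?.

p's domain is down to {3}, so p = 3.
t must be 6 (only option left). Strike 6 from q.
u's domain is down to {1}, so u = 1. Remove 1 from s.
That leaves s = 7. Eliminate 7 elsewhere: q, r.
That leaves r = 5. Eliminate 5 elsewhere: q.
That leaves q = 4.

p=3, q=4, r=5, s=7, t=6, u=1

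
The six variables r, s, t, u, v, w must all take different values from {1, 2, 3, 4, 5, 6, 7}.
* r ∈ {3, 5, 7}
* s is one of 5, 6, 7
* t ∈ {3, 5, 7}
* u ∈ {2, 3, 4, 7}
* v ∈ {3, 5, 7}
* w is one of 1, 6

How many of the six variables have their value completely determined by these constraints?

r, t, v between them cover only {3, 5, 7} — a naked triple. Remove those values from s, u.
s's domain is down to {6}, so s = 6. Strike 6 from w.
w has just one choice, so w = 1.
Determined: s=6, w=1. The other variables each still have more than one consistent value. That makes 2.

2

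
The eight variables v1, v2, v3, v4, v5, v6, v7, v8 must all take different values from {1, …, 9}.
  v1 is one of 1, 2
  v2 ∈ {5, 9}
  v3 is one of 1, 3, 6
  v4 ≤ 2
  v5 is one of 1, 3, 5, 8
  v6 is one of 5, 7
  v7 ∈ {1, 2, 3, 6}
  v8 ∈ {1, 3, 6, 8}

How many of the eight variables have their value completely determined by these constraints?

The 8 variables together cover exactly {1, 2, 3, 5, 6, 7, 8, 9} — 8 values for 8 variables — and 7 appears only in v6's list, so v6 = 7.
The 7 still-open variables draw from only 7 values {1, 2, 3, 5, 6, 8, 9}, so each is used; only v2 can be 9, hence v2 = 9.
The 6 still-open variables together cover exactly {1, 2, 3, 5, 6, 8} — 6 values for 6 variables — and 5 appears only in v5's list, so v5 = 5.
Among the 5 still-open variables, 8 fits only v8 (and all 5 values in {1, 2, 3, 6, 8} must be used), so v8 = 8.
The 2 variables v1 and v4 are confined to {1, 2}, which locks those values in; drop them from v3, v7.
Determined: v2=9, v5=5, v6=7, v8=8. The other variables each still have more than one consistent value. That makes 4.

4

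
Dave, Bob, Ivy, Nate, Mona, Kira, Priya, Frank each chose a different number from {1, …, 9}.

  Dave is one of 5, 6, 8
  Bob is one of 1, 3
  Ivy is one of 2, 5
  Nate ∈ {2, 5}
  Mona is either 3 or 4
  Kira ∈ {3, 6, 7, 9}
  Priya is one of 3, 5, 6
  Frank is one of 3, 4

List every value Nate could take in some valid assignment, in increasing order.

2, 5

The 2 variables Ivy and Nate are confined to {2, 5}, which locks those values in; drop them from Dave, Priya.
Mona and Frank share exactly the 2 values {3, 4}; by pigeonhole those values go to them, so strike 3, 4 from Bob, Kira, Priya.
Bob has just one choice, so Bob = 1.
Priya's domain is down to {6}, so Priya = 6. Eliminate 6 elsewhere: Dave, Kira.
Dave's domain is down to {8}, so Dave = 8.
No further eliminations apply; Nate can still be any of 2, 5.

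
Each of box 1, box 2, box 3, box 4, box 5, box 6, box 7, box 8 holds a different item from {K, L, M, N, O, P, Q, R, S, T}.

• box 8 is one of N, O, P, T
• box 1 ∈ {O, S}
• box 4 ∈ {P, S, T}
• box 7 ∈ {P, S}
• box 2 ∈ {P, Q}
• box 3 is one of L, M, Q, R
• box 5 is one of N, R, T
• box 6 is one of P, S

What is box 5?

R

The 2 variables box 6 and box 7 are confined to {P, S}, which locks those values in; drop them from box 1, box 2, box 4, box 8.
box 1 has just one choice, so box 1 = O. So box 8 can't be O.
That leaves box 2 = Q. Strike Q from box 3.
That leaves box 4 = T. So box 5, box 8 can't be T.
box 8 must be N (only option left). Eliminate N elsewhere: box 5.
So box 5 = R.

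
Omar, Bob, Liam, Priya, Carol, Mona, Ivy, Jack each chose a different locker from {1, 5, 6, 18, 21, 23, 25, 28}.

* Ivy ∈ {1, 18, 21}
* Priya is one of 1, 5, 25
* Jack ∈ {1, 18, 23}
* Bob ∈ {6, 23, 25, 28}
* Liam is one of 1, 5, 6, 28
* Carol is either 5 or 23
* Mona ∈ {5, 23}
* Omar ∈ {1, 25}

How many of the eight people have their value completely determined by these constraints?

2

The 8 variables draw from only 8 values {1, 5, 6, 18, 21, 23, 25, 28}, so each is used; only Ivy can be 21, hence Ivy = 21.
The 7 still-open variables together cover exactly {1, 5, 6, 18, 23, 25, 28} — 7 values for 7 variables — and 18 appears only in Jack's list, so Jack = 18.
The 2 variables Carol and Mona are confined to {5, 23}, which locks those values in; drop them from Bob, Liam, Priya.
The 2 variables Omar and Priya are confined to {1, 25}, which locks those values in; drop them from Bob, Liam.
Determined: Ivy=21, Jack=18. The other people each still have more than one consistent value. That makes 2.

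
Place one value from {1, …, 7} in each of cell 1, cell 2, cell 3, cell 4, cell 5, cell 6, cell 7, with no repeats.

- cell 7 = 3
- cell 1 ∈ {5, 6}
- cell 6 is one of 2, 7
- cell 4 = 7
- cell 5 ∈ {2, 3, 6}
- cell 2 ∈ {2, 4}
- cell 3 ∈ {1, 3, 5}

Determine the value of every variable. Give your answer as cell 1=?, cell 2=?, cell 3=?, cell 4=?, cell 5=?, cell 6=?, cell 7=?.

cell 4 must be 7 (only option left). Eliminate 7 elsewhere: cell 6.
cell 6's domain is down to {2}, so cell 6 = 2. So cell 2, cell 5 can't be 2.
cell 7 has just one choice, so cell 7 = 3. Strike 3 from cell 3, cell 5.
cell 2 must be 4 (only option left).
cell 5's domain is down to {6}, so cell 5 = 6. So cell 1 can't be 6.
That leaves cell 1 = 5. So cell 3 can't be 5.
cell 3 must be 1 (only option left).

cell 1=5, cell 2=4, cell 3=1, cell 4=7, cell 5=6, cell 6=2, cell 7=3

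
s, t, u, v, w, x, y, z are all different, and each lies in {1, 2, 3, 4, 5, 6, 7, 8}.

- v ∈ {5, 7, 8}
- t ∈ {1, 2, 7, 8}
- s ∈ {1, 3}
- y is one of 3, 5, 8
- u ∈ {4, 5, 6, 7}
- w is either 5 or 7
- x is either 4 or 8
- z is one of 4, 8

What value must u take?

6

Among the 8 variables, 2 fits only t (and all 8 values in {1, 2, 3, 4, 5, 6, 7, 8} must be used), so t = 2.
The 7 still-open variables draw from only 7 values {1, 3, 4, 5, 6, 7, 8}, so each is used; only s can be 1, hence s = 1.
The 6 still-open variables together cover exactly {3, 4, 5, 6, 7, 8} — 6 values for 6 variables — and 3 appears only in y's list, so y = 3.
The 5 still-open variables together cover exactly {4, 5, 6, 7, 8} — 5 values for 5 variables — and 6 appears only in u's list, so u = 6.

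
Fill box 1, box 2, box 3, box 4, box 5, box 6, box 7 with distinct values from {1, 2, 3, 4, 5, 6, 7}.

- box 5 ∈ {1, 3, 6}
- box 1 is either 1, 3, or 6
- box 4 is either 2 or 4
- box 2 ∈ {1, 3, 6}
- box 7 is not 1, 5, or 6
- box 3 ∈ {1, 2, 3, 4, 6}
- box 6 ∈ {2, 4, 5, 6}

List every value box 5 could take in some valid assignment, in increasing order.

Among the 7 variables, 5 fits only box 6 (and all 7 values in {1, 2, 3, 4, 5, 6, 7} must be used), so box 6 = 5.
Among the 6 still-open variables, 7 fits only box 7 (and all 6 values in {1, 2, 3, 4, 6, 7} must be used), so box 7 = 7.
The 3 variables box 1, box 2, box 5 are confined to {1, 3, 6}, which locks those values in; drop them from box 3.
No further eliminations apply; box 5 can still be any of 1, 3, 6.

1, 3, 6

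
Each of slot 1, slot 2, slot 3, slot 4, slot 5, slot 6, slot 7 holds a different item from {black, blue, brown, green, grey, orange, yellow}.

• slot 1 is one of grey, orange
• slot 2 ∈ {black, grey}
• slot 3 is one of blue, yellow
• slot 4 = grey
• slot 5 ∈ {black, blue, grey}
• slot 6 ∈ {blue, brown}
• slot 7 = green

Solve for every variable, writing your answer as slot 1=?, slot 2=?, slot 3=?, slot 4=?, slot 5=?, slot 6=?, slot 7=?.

slot 4 must be grey (only option left). Eliminate grey elsewhere: slot 1, slot 2, slot 5.
That leaves slot 7 = green.
slot 1 has just one choice, so slot 1 = orange.
slot 2 must be black (only option left). Strike black from slot 5.
slot 5 has just one choice, so slot 5 = blue. Eliminate blue elsewhere: slot 3, slot 6.
slot 6 must be brown (only option left).
slot 3 has just one choice, so slot 3 = yellow.

slot 1=orange, slot 2=black, slot 3=yellow, slot 4=grey, slot 5=blue, slot 6=brown, slot 7=green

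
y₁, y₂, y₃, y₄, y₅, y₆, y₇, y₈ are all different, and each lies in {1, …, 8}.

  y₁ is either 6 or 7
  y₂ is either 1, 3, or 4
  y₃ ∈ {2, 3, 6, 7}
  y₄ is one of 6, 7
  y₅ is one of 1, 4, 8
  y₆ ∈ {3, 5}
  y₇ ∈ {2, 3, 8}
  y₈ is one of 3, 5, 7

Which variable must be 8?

y₇

y₁ and y₄ share exactly the 2 values {6, 7}; by pigeonhole those values go to them, so strike 6, 7 from y₃, y₈.
The 2 variables y₆ and y₈ are confined to {3, 5}, which locks those values in; drop them from y₂, y₃, y₇.
y₃ has just one choice, so y₃ = 2. Eliminate 2 elsewhere: y₇.
So 8 goes to y₇.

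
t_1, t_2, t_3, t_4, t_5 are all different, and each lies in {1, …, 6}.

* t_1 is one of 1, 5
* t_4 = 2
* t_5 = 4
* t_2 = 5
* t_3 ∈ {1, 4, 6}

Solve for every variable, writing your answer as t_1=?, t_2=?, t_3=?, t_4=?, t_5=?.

t_1=1, t_2=5, t_3=6, t_4=2, t_5=4

t_2 has just one choice, so t_2 = 5. Eliminate 5 elsewhere: t_1.
t_4's domain is down to {2}, so t_4 = 2.
t_5 must be 4 (only option left). Eliminate 4 elsewhere: t_3.
t_1 has just one choice, so t_1 = 1. Strike 1 from t_3.
t_3 has just one choice, so t_3 = 6.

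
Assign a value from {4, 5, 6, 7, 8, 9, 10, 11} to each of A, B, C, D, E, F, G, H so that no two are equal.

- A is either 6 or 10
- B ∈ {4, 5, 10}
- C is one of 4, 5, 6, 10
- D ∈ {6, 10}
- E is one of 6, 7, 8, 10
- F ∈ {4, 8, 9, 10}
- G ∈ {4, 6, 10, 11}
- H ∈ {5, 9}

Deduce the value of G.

11

The 8 variables together cover exactly {4, 5, 6, 7, 8, 9, 10, 11} — 8 values for 8 variables — and 7 appears only in E's list, so E = 7.
The 7 still-open variables together cover exactly {4, 5, 6, 8, 9, 10, 11} — 7 values for 7 variables — and 8 appears only in F's list, so F = 8.
The 6 still-open variables together cover exactly {4, 5, 6, 9, 10, 11} — 6 values for 6 variables — and 9 appears only in H's list, so H = 9.
Among the 5 still-open variables, 11 fits only G (and all 5 values in {4, 5, 6, 10, 11} must be used), so G = 11.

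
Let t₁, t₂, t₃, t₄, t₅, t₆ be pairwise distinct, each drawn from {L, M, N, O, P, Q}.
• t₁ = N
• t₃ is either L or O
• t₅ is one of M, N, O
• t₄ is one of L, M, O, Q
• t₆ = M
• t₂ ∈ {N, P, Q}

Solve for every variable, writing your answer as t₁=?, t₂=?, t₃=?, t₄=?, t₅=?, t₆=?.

t₁'s domain is down to {N}, so t₁ = N. Eliminate N elsewhere: t₂, t₅.
That leaves t₆ = M. So t₄, t₅ can't be M.
t₅ has just one choice, so t₅ = O. Eliminate O elsewhere: t₃, t₄.
t₃ has just one choice, so t₃ = L. Eliminate L elsewhere: t₄.
t₄ has just one choice, so t₄ = Q. Remove Q from t₂.
t₂'s domain is down to {P}, so t₂ = P.

t₁=N, t₂=P, t₃=L, t₄=Q, t₅=O, t₆=M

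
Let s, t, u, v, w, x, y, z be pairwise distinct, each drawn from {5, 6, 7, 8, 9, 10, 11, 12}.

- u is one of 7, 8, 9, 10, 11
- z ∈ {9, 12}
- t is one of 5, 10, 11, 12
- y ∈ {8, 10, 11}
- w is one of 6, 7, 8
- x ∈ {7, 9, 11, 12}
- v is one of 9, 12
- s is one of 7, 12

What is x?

The 8 variables draw from only 8 values {5, 6, 7, 8, 9, 10, 11, 12}, so each is used; only t can be 5, hence t = 5.
The 7 still-open variables together cover exactly {6, 7, 8, 9, 10, 11, 12} — 7 values for 7 variables — and 6 appears only in w's list, so w = 6.
v and z between them cover only {9, 12} — a naked pair. Remove those values from s, u, x.
s has just one choice, so s = 7. Remove 7 from u, x.
So x = 11.

11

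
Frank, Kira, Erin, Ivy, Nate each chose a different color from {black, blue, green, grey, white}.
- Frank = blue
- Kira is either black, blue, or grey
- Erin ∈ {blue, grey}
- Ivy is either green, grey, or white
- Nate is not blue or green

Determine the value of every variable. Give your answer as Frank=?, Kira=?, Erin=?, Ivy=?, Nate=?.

Frank=blue, Kira=black, Erin=grey, Ivy=green, Nate=white

Frank has just one choice, so Frank = blue. So Kira, Erin can't be blue.
That leaves Erin = grey. Strike grey from Kira, Ivy, Nate.
Kira's domain is down to {black}, so Kira = black. Remove black from Nate.
That leaves Nate = white. Strike white from Ivy.
That leaves Ivy = green.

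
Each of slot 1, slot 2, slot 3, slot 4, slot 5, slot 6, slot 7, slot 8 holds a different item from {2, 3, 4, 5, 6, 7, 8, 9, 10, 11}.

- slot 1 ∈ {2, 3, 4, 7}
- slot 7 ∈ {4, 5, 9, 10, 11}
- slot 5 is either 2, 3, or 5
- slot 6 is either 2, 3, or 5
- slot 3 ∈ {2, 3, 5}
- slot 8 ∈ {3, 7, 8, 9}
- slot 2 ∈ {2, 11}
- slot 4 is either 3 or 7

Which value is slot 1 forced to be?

The 3 variables slot 3, slot 5, slot 6 are confined to {2, 3, 5}, which locks those values in; drop them from slot 1, slot 2, slot 4, slot 7, slot 8.
slot 2 must be 11 (only option left). Eliminate 11 elsewhere: slot 7.
slot 4's domain is down to {7}, so slot 4 = 7. So slot 1, slot 8 can't be 7.
So slot 1 = 4.

4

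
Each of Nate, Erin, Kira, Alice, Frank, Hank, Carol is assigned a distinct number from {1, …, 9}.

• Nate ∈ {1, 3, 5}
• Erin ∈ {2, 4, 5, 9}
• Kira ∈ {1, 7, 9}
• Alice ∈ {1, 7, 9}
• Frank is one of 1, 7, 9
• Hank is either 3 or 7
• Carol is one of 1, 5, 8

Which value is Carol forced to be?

8

Kira, Alice, Frank between them cover only {1, 7, 9} — a naked triple. Remove those values from Nate, Erin, Hank, Carol.
That leaves Hank = 3. Eliminate 3 elsewhere: Nate.
Nate's domain is down to {5}, so Nate = 5. Remove 5 from Erin, Carol.
So Carol = 8.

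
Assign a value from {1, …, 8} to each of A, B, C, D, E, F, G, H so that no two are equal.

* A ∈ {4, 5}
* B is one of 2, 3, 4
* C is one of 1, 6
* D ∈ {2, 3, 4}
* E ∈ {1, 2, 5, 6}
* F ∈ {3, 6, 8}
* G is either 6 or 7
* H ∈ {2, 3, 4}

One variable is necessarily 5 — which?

The 8 variables draw from only 8 values {1, 2, 3, 4, 5, 6, 7, 8}, so each is used; only G can be 7, hence G = 7.
The 7 still-open variables together cover exactly {1, 2, 3, 4, 5, 6, 8} — 7 values for 7 variables — and 8 appears only in F's list, so F = 8.
B, D, H share exactly the 3 values {2, 3, 4}; by pigeonhole those values go to them, so strike 2, 3, 4 from A, E.
So 5 goes to A.

A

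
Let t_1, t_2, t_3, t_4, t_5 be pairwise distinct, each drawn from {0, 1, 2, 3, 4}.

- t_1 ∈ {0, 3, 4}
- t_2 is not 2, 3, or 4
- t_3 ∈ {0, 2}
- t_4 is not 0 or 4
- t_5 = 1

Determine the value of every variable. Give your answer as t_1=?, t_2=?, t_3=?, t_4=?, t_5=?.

t_1=4, t_2=0, t_3=2, t_4=3, t_5=1

t_5 has just one choice, so t_5 = 1. So t_2, t_4 can't be 1.
t_2 has just one choice, so t_2 = 0. So t_1, t_3 can't be 0.
t_3 has just one choice, so t_3 = 2. Eliminate 2 elsewhere: t_4.
t_4's domain is down to {3}, so t_4 = 3. Eliminate 3 elsewhere: t_1.
t_1 has just one choice, so t_1 = 4.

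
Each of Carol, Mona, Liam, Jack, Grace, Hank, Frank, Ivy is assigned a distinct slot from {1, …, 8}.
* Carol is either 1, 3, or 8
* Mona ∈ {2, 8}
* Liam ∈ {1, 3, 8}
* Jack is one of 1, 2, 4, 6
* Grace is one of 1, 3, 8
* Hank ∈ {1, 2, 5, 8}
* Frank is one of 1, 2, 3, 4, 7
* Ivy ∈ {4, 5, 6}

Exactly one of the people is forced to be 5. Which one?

Among the 8 variables, 7 fits only Frank (and all 8 values in {1, 2, 3, 4, 5, 6, 7, 8} must be used), so Frank = 7.
Carol, Liam, Grace share exactly the 3 values {1, 3, 8}; by pigeonhole those values go to them, so strike 1, 3, 8 from Mona, Jack, Hank.
Mona's domain is down to {2}, so Mona = 2. Eliminate 2 elsewhere: Jack, Hank.
So 5 goes to Hank.

Hank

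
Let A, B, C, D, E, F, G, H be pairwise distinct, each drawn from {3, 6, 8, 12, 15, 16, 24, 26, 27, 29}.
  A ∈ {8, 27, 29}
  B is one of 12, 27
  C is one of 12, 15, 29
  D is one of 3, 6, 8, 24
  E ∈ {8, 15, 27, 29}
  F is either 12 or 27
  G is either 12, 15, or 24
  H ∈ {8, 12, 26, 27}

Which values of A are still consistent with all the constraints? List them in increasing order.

8, 29

B and F between them cover only {12, 27} — a naked pair. Remove those values from A, C, E, G, H.
A, C, E share exactly the 3 values {8, 15, 29}; by pigeonhole those values go to them, so strike 8, 15, 29 from D, G, H.
G's domain is down to {24}, so G = 24. So D can't be 24.
H's domain is down to {26}, so H = 26.
No further eliminations apply; A can still be any of 8, 29.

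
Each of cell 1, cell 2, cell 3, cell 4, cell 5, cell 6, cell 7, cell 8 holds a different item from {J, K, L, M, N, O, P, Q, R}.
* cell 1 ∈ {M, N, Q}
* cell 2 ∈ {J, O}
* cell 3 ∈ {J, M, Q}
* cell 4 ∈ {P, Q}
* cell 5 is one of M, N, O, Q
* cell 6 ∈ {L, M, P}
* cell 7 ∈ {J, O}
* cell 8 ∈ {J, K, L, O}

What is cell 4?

P

The 8 variables together cover exactly {J, K, L, M, N, O, P, Q} — 8 values for 8 variables — and K appears only in cell 8's list, so cell 8 = K.
The 7 still-open variables together cover exactly {J, L, M, N, O, P, Q} — 7 values for 7 variables — and L appears only in cell 6's list, so cell 6 = L.
The 6 still-open variables together cover exactly {J, M, N, O, P, Q} — 6 values for 6 variables — and P appears only in cell 4's list, so cell 4 = P.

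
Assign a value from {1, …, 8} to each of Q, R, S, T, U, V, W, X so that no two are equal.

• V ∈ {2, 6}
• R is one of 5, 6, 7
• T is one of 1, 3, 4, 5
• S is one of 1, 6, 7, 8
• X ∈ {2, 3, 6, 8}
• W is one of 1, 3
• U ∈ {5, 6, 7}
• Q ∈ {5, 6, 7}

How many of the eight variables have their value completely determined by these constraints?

2

Among the 8 variables, 4 fits only T (and all 8 values in {1, 2, 3, 4, 5, 6, 7, 8} must be used), so T = 4.
Q, R, U share exactly the 3 values {5, 6, 7}; by pigeonhole those values go to them, so strike 5, 6, 7 from S, V, X.
That leaves V = 2. Strike 2 from X.
Determined: T=4, V=2. The other variables each still have more than one consistent value. That makes 2.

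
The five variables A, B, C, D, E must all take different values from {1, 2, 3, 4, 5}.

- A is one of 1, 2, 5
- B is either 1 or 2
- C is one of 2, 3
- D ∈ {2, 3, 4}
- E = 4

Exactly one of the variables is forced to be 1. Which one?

E has just one choice, so E = 4. Remove 4 from D.
The 4 still-open variables together cover exactly {1, 2, 3, 5} — 4 values for 4 variables — and 5 appears only in A's list, so A = 5.
Among the 3 still-open variables, 1 fits only B (and all 3 values in {1, 2, 3} must be used), so B = 1.

B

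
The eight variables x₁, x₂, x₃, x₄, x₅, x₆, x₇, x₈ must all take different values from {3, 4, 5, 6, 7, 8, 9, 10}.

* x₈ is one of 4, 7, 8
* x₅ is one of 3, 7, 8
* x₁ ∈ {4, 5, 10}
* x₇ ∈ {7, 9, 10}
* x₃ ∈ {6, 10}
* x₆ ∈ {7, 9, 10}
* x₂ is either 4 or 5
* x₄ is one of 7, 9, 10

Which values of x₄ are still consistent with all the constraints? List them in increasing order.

The 8 variables together cover exactly {3, 4, 5, 6, 7, 8, 9, 10} — 8 values for 8 variables — and 3 appears only in x₅'s list, so x₅ = 3.
Among the 7 still-open variables, 6 fits only x₃ (and all 7 values in {4, 5, 6, 7, 8, 9, 10} must be used), so x₃ = 6.
The 6 still-open variables draw from only 6 values {4, 5, 7, 8, 9, 10}, so each is used; only x₈ can be 8, hence x₈ = 8.
x₄, x₆, x₇ between them cover only {7, 9, 10} — a naked triple. Remove those values from x₁.
No further eliminations apply; x₄ can still be any of 7, 9, 10.

7, 9, 10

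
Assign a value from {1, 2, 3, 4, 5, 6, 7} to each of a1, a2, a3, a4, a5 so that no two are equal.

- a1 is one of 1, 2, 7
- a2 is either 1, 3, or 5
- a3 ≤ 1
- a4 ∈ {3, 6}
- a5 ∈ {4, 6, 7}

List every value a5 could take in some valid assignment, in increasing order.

4, 6, 7

a3 must be 1 (only option left). Eliminate 1 elsewhere: a1, a2.
No further eliminations apply; a5 can still be any of 4, 6, 7.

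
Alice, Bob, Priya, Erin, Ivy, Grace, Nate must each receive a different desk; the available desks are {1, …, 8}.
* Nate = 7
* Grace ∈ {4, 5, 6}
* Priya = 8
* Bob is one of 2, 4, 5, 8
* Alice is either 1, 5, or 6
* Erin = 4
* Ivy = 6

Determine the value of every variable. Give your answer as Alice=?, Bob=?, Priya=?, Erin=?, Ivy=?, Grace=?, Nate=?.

Alice=1, Bob=2, Priya=8, Erin=4, Ivy=6, Grace=5, Nate=7

Priya has just one choice, so Priya = 8. Remove 8 from Bob.
Erin's domain is down to {4}, so Erin = 4. So Bob, Grace can't be 4.
Ivy has just one choice, so Ivy = 6. Eliminate 6 elsewhere: Alice, Grace.
Grace must be 5 (only option left). Eliminate 5 elsewhere: Alice, Bob.
Nate must be 7 (only option left).
Alice's domain is down to {1}, so Alice = 1.
That leaves Bob = 2.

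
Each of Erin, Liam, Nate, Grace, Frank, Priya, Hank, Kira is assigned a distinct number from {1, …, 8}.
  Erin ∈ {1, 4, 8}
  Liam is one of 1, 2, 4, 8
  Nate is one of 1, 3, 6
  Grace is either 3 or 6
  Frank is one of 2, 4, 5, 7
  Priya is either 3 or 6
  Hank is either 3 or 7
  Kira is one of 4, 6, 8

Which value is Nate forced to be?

1

The 8 variables draw from only 8 values {1, 2, 3, 4, 5, 6, 7, 8}, so each is used; only Frank can be 5, hence Frank = 5.
The 7 still-open variables draw from only 7 values {1, 2, 3, 4, 6, 7, 8}, so each is used; only Liam can be 2, hence Liam = 2.
The 6 still-open variables together cover exactly {1, 3, 4, 6, 7, 8} — 6 values for 6 variables — and 7 appears only in Hank's list, so Hank = 7.
The 2 variables Grace and Priya are confined to {3, 6}, which locks those values in; drop them from Nate, Kira.
So Nate = 1.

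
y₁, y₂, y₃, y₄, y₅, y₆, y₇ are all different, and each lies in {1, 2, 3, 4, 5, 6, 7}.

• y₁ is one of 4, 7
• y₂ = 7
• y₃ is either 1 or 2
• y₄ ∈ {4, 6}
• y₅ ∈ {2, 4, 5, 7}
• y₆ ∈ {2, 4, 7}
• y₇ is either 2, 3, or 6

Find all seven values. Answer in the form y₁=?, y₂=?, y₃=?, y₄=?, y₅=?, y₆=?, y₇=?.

y₁=4, y₂=7, y₃=1, y₄=6, y₅=5, y₆=2, y₇=3

y₂ has just one choice, so y₂ = 7. Eliminate 7 elsewhere: y₁, y₅, y₆.
y₁ has just one choice, so y₁ = 4. Remove 4 from y₄, y₅, y₆.
y₄'s domain is down to {6}, so y₄ = 6. Eliminate 6 elsewhere: y₇.
y₆ has just one choice, so y₆ = 2. Strike 2 from y₃, y₅, y₇.
y₇ must be 3 (only option left).
y₃'s domain is down to {1}, so y₃ = 1.
y₅'s domain is down to {5}, so y₅ = 5.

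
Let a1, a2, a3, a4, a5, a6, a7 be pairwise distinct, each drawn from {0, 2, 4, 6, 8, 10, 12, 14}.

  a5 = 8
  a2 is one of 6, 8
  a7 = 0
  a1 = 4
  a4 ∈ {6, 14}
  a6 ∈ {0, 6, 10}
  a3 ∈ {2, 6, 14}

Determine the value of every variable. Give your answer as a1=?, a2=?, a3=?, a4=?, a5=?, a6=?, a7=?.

a1 has just one choice, so a1 = 4.
a5's domain is down to {8}, so a5 = 8. So a2 can't be 8.
That leaves a7 = 0. Strike 0 from a6.
a2's domain is down to {6}, so a2 = 6. So a3, a4, a6 can't be 6.
That leaves a4 = 14. Strike 14 from a3.
a6 has just one choice, so a6 = 10.
a3 must be 2 (only option left).

a1=4, a2=6, a3=2, a4=14, a5=8, a6=10, a7=0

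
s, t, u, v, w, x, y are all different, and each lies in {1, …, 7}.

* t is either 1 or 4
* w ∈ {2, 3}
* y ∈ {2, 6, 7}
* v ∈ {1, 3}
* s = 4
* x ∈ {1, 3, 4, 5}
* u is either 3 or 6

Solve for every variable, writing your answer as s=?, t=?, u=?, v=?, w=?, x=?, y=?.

s=4, t=1, u=6, v=3, w=2, x=5, y=7

s must be 4 (only option left). Strike 4 from t, x.
t has just one choice, so t = 1. Remove 1 from v, x.
v's domain is down to {3}, so v = 3. Eliminate 3 elsewhere: u, w, x.
w has just one choice, so w = 2. So y can't be 2.
x must be 5 (only option left).
That leaves u = 6. Remove 6 from y.
y's domain is down to {7}, so y = 7.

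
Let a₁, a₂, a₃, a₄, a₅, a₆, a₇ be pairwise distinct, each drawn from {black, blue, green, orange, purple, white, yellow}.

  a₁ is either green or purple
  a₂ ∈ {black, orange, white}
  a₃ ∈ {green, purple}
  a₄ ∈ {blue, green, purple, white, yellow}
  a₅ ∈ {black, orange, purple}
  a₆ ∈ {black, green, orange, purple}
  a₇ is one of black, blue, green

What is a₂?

white

Among the 7 variables, yellow fits only a₄ (and all 7 values in {black, blue, green, orange, purple, white, yellow} must be used), so a₄ = yellow.
The 6 still-open variables draw from only 6 values {black, blue, green, orange, purple, white}, so each is used; only a₇ can be blue, hence a₇ = blue.
Among the 5 still-open variables, white fits only a₂ (and all 5 values in {black, green, orange, purple, white} must be used), so a₂ = white.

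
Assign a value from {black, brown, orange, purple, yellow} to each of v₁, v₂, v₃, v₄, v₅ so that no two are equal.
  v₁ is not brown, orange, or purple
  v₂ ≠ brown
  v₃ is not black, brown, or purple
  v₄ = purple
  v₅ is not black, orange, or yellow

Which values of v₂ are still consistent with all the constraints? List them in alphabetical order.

black, orange, yellow

v₄ has just one choice, so v₄ = purple. Eliminate purple elsewhere: v₂, v₅.
v₅ must be brown (only option left).
No further eliminations apply; v₂ can still be any of black, orange, yellow.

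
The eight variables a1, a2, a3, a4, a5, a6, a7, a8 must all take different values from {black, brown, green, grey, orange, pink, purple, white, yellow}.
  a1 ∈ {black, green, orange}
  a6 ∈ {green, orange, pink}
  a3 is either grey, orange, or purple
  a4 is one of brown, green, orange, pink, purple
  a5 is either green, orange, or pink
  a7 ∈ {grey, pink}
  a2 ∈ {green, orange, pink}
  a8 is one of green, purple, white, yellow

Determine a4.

a2, a5, a6 between them cover only {green, orange, pink} — a naked triple. Remove those values from a1, a3, a4, a7, a8.
a1's domain is down to {black}, so a1 = black.
a7's domain is down to {grey}, so a7 = grey. Strike grey from a3.
a3 must be purple (only option left). Remove purple from a4, a8.
So a4 = brown.

brown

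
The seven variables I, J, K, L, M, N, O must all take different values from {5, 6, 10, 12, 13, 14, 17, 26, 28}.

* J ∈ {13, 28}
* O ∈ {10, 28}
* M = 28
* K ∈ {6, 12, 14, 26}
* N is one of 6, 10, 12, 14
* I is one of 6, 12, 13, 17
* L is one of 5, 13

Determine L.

M's domain is down to {28}, so M = 28. Strike 28 from J, O.
That leaves O = 10. Strike 10 from N.
J must be 13 (only option left). Remove 13 from I, L.
So L = 5.

5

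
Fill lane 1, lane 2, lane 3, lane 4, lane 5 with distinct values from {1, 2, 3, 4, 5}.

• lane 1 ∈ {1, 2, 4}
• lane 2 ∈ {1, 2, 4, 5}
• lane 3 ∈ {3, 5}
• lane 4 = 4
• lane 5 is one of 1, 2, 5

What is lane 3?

lane 4 must be 4 (only option left). Eliminate 4 elsewhere: lane 1, lane 2.
The 4 still-open variables together cover exactly {1, 2, 3, 5} — 4 values for 4 variables — and 3 appears only in lane 3's list, so lane 3 = 3.

3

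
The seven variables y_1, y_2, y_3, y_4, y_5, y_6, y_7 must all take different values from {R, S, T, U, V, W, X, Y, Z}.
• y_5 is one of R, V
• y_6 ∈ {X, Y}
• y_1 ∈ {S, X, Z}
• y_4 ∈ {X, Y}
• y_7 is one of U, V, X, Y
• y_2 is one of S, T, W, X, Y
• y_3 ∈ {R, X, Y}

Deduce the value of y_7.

The 2 variables y_4 and y_6 are confined to {X, Y}, which locks those values in; drop them from y_1, y_2, y_3, y_7.
That leaves y_3 = R. Eliminate R elsewhere: y_5.
y_5 has just one choice, so y_5 = V. Eliminate V elsewhere: y_7.
So y_7 = U.

U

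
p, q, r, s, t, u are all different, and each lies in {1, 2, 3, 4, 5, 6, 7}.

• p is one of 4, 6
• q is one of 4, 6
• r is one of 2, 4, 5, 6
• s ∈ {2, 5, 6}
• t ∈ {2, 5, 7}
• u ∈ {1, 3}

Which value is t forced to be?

p and q share exactly the 2 values {4, 6}; by pigeonhole those values go to them, so strike 4, 6 from r, s.
The 2 variables r and s are confined to {2, 5}, which locks those values in; drop them from t.
So t = 7.

7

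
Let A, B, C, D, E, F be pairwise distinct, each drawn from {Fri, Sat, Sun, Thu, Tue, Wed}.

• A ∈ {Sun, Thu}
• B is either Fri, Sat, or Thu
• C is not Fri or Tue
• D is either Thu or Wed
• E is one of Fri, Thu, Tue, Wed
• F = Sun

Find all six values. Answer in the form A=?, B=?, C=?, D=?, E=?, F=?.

A=Thu, B=Fri, C=Sat, D=Wed, E=Tue, F=Sun

F's domain is down to {Sun}, so F = Sun. Remove Sun from A, C.
A has just one choice, so A = Thu. Remove Thu from B, C, D, E.
D must be Wed (only option left). Remove Wed from C, E.
That leaves C = Sat. Strike Sat from B.
B's domain is down to {Fri}, so B = Fri. Eliminate Fri elsewhere: E.
E must be Tue (only option left).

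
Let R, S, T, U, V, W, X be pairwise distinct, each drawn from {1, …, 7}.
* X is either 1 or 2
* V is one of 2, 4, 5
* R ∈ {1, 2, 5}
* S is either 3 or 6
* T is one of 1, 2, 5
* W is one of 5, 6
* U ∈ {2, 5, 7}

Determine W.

6

The 7 variables together cover exactly {1, 2, 3, 4, 5, 6, 7} — 7 values for 7 variables — and 3 appears only in S's list, so S = 3.
The 6 still-open variables together cover exactly {1, 2, 4, 5, 6, 7} — 6 values for 6 variables — and 4 appears only in V's list, so V = 4.
The 5 still-open variables draw from only 5 values {1, 2, 5, 6, 7}, so each is used; only W can be 6, hence W = 6.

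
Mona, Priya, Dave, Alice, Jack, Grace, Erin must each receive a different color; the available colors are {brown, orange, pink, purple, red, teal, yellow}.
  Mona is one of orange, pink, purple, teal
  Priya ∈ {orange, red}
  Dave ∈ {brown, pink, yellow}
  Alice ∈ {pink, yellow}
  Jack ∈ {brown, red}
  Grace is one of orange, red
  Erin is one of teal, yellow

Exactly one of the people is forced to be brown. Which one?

Jack

The 7 variables together cover exactly {brown, orange, pink, purple, red, teal, yellow} — 7 values for 7 variables — and purple appears only in Mona's list, so Mona = purple.
The 6 still-open variables draw from only 6 values {brown, orange, pink, red, teal, yellow}, so each is used; only Erin can be teal, hence Erin = teal.
The 2 variables Priya and Grace are confined to {orange, red}, which locks those values in; drop them from Jack.
So brown goes to Jack.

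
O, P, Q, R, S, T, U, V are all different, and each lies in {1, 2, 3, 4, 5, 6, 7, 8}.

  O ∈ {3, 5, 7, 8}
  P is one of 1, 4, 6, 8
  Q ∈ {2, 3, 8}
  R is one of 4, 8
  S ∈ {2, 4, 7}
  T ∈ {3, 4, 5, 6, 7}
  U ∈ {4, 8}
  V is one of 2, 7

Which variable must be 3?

Q

The 8 variables draw from only 8 values {1, 2, 3, 4, 5, 6, 7, 8}, so each is used; only P can be 1, hence P = 1.
Among the 7 still-open variables, 6 fits only T (and all 7 values in {2, 3, 4, 5, 6, 7, 8} must be used), so T = 6.
The 6 still-open variables together cover exactly {2, 3, 4, 5, 7, 8} — 6 values for 6 variables — and 5 appears only in O's list, so O = 5.
The 5 still-open variables draw from only 5 values {2, 3, 4, 7, 8}, so each is used; only Q can be 3, hence Q = 3.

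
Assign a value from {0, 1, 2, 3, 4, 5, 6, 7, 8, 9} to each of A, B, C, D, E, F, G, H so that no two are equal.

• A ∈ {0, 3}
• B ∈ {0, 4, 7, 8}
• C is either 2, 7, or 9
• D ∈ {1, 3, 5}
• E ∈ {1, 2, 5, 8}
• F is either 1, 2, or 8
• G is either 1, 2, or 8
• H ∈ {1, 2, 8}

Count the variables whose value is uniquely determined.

3

F, G, H between them cover only {1, 2, 8} — a naked triple. Remove those values from B, C, D, E.
E must be 5 (only option left). Eliminate 5 elsewhere: D.
D must be 3 (only option left). Eliminate 3 elsewhere: A.
A must be 0 (only option left). Strike 0 from B.
Determined: A=0, D=3, E=5. The other variables each still have more than one consistent value. That makes 3.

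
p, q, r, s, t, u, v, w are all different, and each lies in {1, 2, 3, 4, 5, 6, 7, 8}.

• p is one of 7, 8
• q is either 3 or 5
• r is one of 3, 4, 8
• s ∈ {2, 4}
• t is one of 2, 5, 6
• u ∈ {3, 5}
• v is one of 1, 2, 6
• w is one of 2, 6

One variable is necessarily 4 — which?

s

The 8 variables together cover exactly {1, 2, 3, 4, 5, 6, 7, 8} — 8 values for 8 variables — and 1 appears only in v's list, so v = 1.
The 7 still-open variables draw from only 7 values {2, 3, 4, 5, 6, 7, 8}, so each is used; only p can be 7, hence p = 7.
The 6 still-open variables draw from only 6 values {2, 3, 4, 5, 6, 8}, so each is used; only r can be 8, hence r = 8.
The 5 still-open variables together cover exactly {2, 3, 4, 5, 6} — 5 values for 5 variables — and 4 appears only in s's list, so s = 4.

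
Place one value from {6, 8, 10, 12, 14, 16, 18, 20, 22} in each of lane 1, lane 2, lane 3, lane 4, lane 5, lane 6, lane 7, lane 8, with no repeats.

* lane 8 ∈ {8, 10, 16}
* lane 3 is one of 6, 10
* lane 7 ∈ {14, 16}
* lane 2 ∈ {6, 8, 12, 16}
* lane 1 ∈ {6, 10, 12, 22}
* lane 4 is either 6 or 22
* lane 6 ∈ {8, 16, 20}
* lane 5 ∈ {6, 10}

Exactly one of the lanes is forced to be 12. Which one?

Among the 8 variables, 14 fits only lane 7 (and all 8 values in {6, 8, 10, 12, 14, 16, 20, 22} must be used), so lane 7 = 14.
The 7 still-open variables draw from only 7 values {6, 8, 10, 12, 16, 20, 22}, so each is used; only lane 6 can be 20, hence lane 6 = 20.
The 2 variables lane 3 and lane 5 are confined to {6, 10}, which locks those values in; drop them from lane 1, lane 2, lane 4, lane 8.
lane 4's domain is down to {22}, so lane 4 = 22. So lane 1 can't be 22.
So 12 goes to lane 1.

lane 1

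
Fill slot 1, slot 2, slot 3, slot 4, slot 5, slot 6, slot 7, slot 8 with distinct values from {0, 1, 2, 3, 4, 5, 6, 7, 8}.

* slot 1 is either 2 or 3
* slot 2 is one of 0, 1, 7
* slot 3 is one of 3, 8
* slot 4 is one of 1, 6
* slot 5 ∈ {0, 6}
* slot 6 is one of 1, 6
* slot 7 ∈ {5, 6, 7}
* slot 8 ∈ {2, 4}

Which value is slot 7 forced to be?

slot 4 and slot 6 between them cover only {1, 6} — a naked pair. Remove those values from slot 2, slot 5, slot 7.
slot 5 has just one choice, so slot 5 = 0. Eliminate 0 elsewhere: slot 2.
That leaves slot 2 = 7. So slot 7 can't be 7.
So slot 7 = 5.

5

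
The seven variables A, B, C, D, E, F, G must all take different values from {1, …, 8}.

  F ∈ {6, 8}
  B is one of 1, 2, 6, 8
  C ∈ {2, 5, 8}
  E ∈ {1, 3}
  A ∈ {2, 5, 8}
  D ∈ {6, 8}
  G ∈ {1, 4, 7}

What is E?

The 2 variables D and F are confined to {6, 8}, which locks those values in; drop them from A, B, C.
A and C between them cover only {2, 5} — a naked pair. Remove those values from B.
B must be 1 (only option left). Eliminate 1 elsewhere: E, G.
So E = 3.

3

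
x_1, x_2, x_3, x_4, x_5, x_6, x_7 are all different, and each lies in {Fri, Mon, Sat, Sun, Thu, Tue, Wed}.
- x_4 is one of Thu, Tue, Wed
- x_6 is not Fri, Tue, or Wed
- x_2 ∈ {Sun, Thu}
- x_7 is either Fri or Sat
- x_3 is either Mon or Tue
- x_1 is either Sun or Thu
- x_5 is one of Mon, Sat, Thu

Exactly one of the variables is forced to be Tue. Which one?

x_3

Among the 7 variables, Fri fits only x_7 (and all 7 values in {Fri, Mon, Sat, Sun, Thu, Tue, Wed} must be used), so x_7 = Fri.
The 6 still-open variables draw from only 6 values {Mon, Sat, Sun, Thu, Tue, Wed}, so each is used; only x_4 can be Wed, hence x_4 = Wed.
The 5 still-open variables draw from only 5 values {Mon, Sat, Sun, Thu, Tue}, so each is used; only x_3 can be Tue, hence x_3 = Tue.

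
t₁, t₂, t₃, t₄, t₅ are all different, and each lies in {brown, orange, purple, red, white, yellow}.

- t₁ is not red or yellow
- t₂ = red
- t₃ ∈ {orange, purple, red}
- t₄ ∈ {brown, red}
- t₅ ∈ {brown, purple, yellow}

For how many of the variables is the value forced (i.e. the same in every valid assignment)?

t₂ has just one choice, so t₂ = red. Eliminate red elsewhere: t₃, t₄.
That leaves t₄ = brown. So t₁, t₅ can't be brown.
Determined: t₂=red, t₄=brown. The other variables each still have more than one consistent value. That makes 2.

2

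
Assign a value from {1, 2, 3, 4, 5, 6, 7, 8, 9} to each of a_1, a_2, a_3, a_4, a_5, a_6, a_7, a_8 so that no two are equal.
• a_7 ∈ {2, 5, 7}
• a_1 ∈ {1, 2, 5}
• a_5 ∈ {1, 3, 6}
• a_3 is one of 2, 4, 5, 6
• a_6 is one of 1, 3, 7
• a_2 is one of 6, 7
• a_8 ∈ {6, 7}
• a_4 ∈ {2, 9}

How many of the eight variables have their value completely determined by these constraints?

The 8 variables together cover exactly {1, 2, 3, 4, 5, 6, 7, 9} — 8 values for 8 variables — and 4 appears only in a_3's list, so a_3 = 4.
The 7 still-open variables draw from only 7 values {1, 2, 3, 5, 6, 7, 9}, so each is used; only a_4 can be 9, hence a_4 = 9.
The 2 variables a_2 and a_8 are confined to {6, 7}, which locks those values in; drop them from a_5, a_6, a_7.
The 2 variables a_5 and a_6 are confined to {1, 3}, which locks those values in; drop them from a_1.
Determined: a_3=4, a_4=9. The other variables each still have more than one consistent value. That makes 2.

2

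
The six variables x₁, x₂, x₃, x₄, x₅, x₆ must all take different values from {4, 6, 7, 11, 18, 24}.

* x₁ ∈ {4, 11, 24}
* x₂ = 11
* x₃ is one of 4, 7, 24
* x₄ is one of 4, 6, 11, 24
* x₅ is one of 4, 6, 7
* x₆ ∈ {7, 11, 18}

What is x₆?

x₂'s domain is down to {11}, so x₂ = 11. Strike 11 from x₁, x₄, x₆.
The 5 still-open variables draw from only 5 values {4, 6, 7, 18, 24}, so each is used; only x₆ can be 18, hence x₆ = 18.

18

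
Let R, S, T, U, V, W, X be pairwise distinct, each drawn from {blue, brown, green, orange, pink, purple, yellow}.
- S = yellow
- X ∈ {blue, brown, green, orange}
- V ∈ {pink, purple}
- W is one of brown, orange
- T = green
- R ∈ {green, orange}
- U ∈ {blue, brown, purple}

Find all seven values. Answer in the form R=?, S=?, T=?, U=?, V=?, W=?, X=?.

R=orange, S=yellow, T=green, U=purple, V=pink, W=brown, X=blue

S's domain is down to {yellow}, so S = yellow.
T has just one choice, so T = green. Strike green from R, X.
R has just one choice, so R = orange. Eliminate orange elsewhere: W, X.
W has just one choice, so W = brown. So U, X can't be brown.
X must be blue (only option left). Strike blue from U.
U's domain is down to {purple}, so U = purple. So V can't be purple.
That leaves V = pink.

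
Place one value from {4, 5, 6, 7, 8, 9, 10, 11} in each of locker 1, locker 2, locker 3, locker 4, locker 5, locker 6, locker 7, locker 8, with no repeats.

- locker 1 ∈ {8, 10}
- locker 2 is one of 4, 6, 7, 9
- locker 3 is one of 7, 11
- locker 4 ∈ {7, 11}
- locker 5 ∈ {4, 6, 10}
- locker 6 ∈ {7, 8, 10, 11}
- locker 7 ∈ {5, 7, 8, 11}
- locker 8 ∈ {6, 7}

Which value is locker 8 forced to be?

The 8 variables draw from only 8 values {4, 5, 6, 7, 8, 9, 10, 11}, so each is used; only locker 7 can be 5, hence locker 7 = 5.
The 7 still-open variables together cover exactly {4, 6, 7, 8, 9, 10, 11} — 7 values for 7 variables — and 9 appears only in locker 2's list, so locker 2 = 9.
Among the 6 still-open variables, 4 fits only locker 5 (and all 6 values in {4, 6, 7, 8, 10, 11} must be used), so locker 5 = 4.
The 5 still-open variables together cover exactly {6, 7, 8, 10, 11} — 5 values for 5 variables — and 6 appears only in locker 8's list, so locker 8 = 6.

6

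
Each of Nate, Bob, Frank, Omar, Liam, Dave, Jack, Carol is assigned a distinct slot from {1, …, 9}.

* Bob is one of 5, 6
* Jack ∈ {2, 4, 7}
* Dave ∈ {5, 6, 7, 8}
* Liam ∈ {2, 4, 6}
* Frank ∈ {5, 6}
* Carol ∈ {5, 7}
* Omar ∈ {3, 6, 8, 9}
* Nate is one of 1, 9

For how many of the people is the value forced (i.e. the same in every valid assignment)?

2

The 2 variables Bob and Frank are confined to {5, 6}, which locks those values in; drop them from Omar, Liam, Dave, Carol.
Carol's domain is down to {7}, so Carol = 7. Strike 7 from Dave, Jack.
Dave must be 8 (only option left). So Omar can't be 8.
Determined: Dave=8, Carol=7. The other people each still have more than one consistent value. That makes 2.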